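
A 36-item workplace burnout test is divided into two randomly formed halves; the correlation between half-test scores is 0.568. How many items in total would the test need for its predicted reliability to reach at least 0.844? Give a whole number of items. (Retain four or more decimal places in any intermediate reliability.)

Corrected full-test reliability: r_full = 2 × 0.568 / (1 + 0.568) ≈ 0.7245
n = r_tgt(1 − r_full) / [r_full(1 − r_tgt)] = 0.844 × 0.2755 / (0.7245 × 0.156) ≈ 2.0573
Required items = 2.0573 × 36 = 74.06, so 75 items.

75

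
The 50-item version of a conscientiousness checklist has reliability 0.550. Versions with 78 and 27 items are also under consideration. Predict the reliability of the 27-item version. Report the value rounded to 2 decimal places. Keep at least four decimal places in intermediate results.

The 78-item form is not needed; work directly from the 50-item form with n = 27/50 = 0.5400.
r_{27} = n·r / (1 + (n − 1)·r) = 0.2970 / 0.7470 ≈ 0.3976

0.40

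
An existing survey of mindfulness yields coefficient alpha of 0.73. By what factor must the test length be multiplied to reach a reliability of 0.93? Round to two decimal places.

4.91

n = 0.93(1 − 0.73) / [0.73(1 − 0.93)]
n = 0.2511 / 0.0511 ≈ 4.9139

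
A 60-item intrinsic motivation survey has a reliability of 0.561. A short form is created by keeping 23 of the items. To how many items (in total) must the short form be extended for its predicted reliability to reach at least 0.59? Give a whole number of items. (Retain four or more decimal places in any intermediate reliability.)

Short-form reliability: n = 23/60 = 0.3833; r_23 = n·r/(1+(n−1)r) ≈ 0.3288
Length factor from the short form to reach 0.59: n' = 0.59(1 − 0.3288) / [0.3288(1 − 0.59)] ≈ 2.9376
Items = 2.9376 × 23 ≈ 67.56 → 68

68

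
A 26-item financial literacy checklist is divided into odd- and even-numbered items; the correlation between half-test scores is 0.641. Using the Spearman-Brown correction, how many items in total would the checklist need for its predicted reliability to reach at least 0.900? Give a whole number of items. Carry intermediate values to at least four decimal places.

r_full = 2(0.641)/(1 + 0.641) = 0.7812
Solve Spearman-Brown for n: n = 0.900(1 − 0.7812) / [0.7812(1 − 0.900)] = 2.5207
Required items = 2.5207 × 26 = 65.54, so 66 items.

66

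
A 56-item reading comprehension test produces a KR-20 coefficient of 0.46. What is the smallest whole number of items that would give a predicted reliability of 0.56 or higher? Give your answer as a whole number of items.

Spearman-Brown solved for the length factor n:
n = r_target (1 − r_old) / [ r_old (1 − r_target) ]
n = 0.56(1 − 0.46) / [0.46(1 − 0.56)]
n = 0.3024 / 0.2024 ≈ 1.4941
So the test needs 1.4941 × 56 ≈ 83.67 items; rounding up, 84.

84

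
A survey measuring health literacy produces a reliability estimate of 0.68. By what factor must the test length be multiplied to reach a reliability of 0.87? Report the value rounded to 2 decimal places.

n = 0.87(1 − 0.68) / [0.68(1 − 0.87)]
n = 0.2784 / 0.0884 ≈ 3.1493

3.15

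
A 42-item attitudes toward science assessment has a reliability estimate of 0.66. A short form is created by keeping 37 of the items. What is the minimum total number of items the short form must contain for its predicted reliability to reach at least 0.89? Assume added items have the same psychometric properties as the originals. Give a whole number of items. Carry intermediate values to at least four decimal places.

176

First, r for the 37-item form: n = 37/42 = 0.8810, so r_37 = 0.8810·0.66/(1 + (0.8810 − 1)·0.66) = 0.6310
Then solve for n' with r_old = 0.6310, r_target = 0.89: n' = 0.89(1 − 0.6310)/[0.6310(1 − 0.89)] = 4.7315
Total items = 4.7315 × 37 = 175.07, rounded up to 176.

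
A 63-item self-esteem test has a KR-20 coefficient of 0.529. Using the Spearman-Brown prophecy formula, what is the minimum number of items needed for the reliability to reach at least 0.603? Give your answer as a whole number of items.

n = [0.603 × 0.471] / [0.529 × 0.397]
n = 0.284013 / 0.210013 ≈ 1.3524
Items needed = n × 63 = 1.3524 × 63 ≈ 85.20 → round up to 86

86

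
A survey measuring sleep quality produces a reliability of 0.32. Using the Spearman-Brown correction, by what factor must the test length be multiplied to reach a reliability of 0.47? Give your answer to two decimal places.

1.88

n = 0.47(1 − 0.32) / [0.32(1 − 0.47)]
  = 0.3196 / 0.1696 = 1.8844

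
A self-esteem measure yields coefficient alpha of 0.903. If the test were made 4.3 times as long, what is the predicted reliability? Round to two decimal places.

Spearman-Brown: r_new = n·r / (1 + (n − 1)·r)
r_new = (4.3 × 0.903) / (1 + (4.3 − 1) × 0.903)
     = 3.8829 / 3.9799 = 0.9756

0.98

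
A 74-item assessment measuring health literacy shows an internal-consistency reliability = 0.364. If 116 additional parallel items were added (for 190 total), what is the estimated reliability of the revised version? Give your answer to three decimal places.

0.595

The new length is 190/74 = 2.5676 times the old.
r_new = 2.5676·0.364 / [1 + (2.5676 − 1)·0.364]
r_new = 0.9346 / 1.5706 ≈ 0.5951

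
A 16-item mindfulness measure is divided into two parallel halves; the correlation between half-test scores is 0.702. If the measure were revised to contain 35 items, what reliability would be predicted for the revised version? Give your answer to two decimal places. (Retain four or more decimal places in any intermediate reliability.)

First correct the split-half correlation to full-test reliability: r_full = 2 × 0.702 / (1 + 0.702) ≈ 0.8249
Length factor from 16 to 35 items: n = 35/16 = 2.1875
r_new = n·r_full / (1 + (n − 1)·r_full) = 1.8045 / 1.9796 ≈ 0.9115

0.91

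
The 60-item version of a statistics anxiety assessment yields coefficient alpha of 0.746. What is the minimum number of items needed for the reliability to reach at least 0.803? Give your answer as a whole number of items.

84

n = [0.803 × 0.254] / [0.746 × 0.197]
n = 0.203962 / 0.146962 ≈ 1.3879
So the test needs 1.3879 × 60 ≈ 83.27 items; rounding up, 84.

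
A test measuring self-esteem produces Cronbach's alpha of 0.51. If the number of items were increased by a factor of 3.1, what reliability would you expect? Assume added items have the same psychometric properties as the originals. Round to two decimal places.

0.76

By Spearman-Brown, r_new = n r / (1 + (n − 1) r).
r_new = 3.1·0.51 / [1 + (3.1 − 1)·0.51]
     = 1.5810 / 2.0710 = 0.7634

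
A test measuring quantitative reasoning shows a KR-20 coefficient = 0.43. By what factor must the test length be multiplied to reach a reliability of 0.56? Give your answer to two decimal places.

n = 0.56(1 − 0.43) / [0.43(1 − 0.56)]
n = 0.3192 / 0.1892 ≈ 1.6871

1.69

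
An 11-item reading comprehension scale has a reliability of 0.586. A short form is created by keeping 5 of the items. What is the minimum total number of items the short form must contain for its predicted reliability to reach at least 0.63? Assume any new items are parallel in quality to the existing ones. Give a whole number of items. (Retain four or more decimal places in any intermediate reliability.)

14

Short-form reliability: n = 5/11 = 0.4545; r_5 = n·r/(1+(n−1)r) ≈ 0.3915
Length factor from the short form to reach 0.63: n' = 0.63(1 − 0.3915) / [0.3915(1 − 0.63)] ≈ 2.6465
Total items = 2.6465 × 5 = 13.23, rounded up to 14.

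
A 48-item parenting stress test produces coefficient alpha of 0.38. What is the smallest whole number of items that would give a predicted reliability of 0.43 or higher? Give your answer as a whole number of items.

60

n = 0.43(1 − 0.38) / [0.38(1 − 0.43)]
n = 0.2666 / 0.2166 ≈ 1.2308
1.2308 × 48 = 59.08 → 60 items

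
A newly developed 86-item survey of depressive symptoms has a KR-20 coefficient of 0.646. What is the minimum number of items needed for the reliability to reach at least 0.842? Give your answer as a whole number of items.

252

Invert Spearman-Brown to solve for n:
n = r*(1 − r) / [ r (1 − r*) ]
n = 0.842 × (1 − 0.646) / [ 0.646 × (1 − 0.842) ]
  = 0.298068 / 0.102068 = 2.9203
Items needed = n × 86 = 2.9203 × 86 ≈ 251.15 → round up to 252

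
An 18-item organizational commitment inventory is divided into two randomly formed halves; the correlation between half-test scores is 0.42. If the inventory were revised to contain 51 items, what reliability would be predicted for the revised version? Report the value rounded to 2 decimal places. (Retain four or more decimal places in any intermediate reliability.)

0.80

First correct the split-half correlation to full-test reliability: r_full = 2 × 0.42 / (1 + 0.42) ≈ 0.5915
Length factor from 18 to 51 items: n = 51/18 = 2.8333
r_new = n·r_full / (1 + (n − 1)·r_full) = 1.6759 / 2.0844 ≈ 0.8040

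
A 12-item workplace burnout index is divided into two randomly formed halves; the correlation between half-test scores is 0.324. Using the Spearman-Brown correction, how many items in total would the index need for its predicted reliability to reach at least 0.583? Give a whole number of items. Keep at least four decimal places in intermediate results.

18

r_full = 2(0.324)/(1 + 0.324) = 0.4894
n = r_tgt(1 − r_full) / [r_full(1 − r_tgt)] = 0.583 × 0.5106 / (0.4894 × 0.417) ≈ 1.4586
Items = 1.4586 × 12 ≈ 17.50 → 18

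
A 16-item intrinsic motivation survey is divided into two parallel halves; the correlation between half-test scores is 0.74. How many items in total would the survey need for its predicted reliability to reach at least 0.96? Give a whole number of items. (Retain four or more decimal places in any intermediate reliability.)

68

r_full = 2(0.74)/(1 + 0.74) = 0.8506
n = r_tgt(1 − r_full) / [r_full(1 − r_tgt)] = 0.96 × 0.1494 / (0.8506 × 0.04) ≈ 4.2154
Items = 4.2154 × 16 ≈ 67.45 → 68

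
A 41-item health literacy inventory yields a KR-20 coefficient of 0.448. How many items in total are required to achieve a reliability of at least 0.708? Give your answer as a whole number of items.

123

n = [0.708 × 0.552] / [0.448 × 0.292]
  = 0.390816 / 0.130816 = 2.9875
2.9875 × 41 = 122.49 → 123 items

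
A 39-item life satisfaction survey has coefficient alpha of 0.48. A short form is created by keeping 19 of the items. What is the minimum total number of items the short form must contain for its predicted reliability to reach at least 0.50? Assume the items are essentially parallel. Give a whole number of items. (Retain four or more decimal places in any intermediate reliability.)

First, r for the 19-item form: n = 19/39 = 0.4872, so r_19 = 0.4872·0.48/(1 + (0.4872 − 1)·0.48) = 0.3102
Length factor from the short form to reach 0.50: n' = 0.50(1 − 0.3102) / [0.3102(1 − 0.50)] ≈ 2.2237
Items = 2.2237 × 19 ≈ 42.25 → 43

43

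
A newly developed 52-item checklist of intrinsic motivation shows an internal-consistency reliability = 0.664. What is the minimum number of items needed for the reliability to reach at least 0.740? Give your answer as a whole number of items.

Spearman-Brown solved for the length factor n:
n = r*(1 − r) / [ r (1 − r*) ]
n = [0.740 × 0.336] / [0.664 × 0.260]
n = 0.248640 / 0.172640 ≈ 1.4402
Items needed = n × 52 = 1.4402 × 52 ≈ 74.89 → round up to 75

75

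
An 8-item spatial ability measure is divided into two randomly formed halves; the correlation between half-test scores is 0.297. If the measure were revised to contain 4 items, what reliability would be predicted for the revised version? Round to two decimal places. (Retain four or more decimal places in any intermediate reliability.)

0.30

Full-test reliability from the split-half r: r_full = 2(0.297)/(1 + 0.297) = 0.4580
Length factor from 8 to 4 items: n = 4/8 = 0.5000
r_new = n·r_full / (1 + (n − 1)·r_full) = 0.2290 / 0.7710 ≈ 0.2970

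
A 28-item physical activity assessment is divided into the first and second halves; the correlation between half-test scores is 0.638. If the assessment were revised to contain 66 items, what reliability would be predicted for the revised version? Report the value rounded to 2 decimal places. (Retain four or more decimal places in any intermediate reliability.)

Spearman-Brown correction (n = 2): r_full = 2·0.638/(1 + 0.638) = 0.7790
Length factor from 28 to 66 items: n = 66/28 = 2.3571
r_new = n·r_full / (1 + (n − 1)·r_full) = 1.8362 / 2.0572 ≈ 0.8926

0.89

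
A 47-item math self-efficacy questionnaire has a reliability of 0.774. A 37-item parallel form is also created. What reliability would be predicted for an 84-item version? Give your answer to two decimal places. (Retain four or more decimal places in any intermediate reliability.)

The 37-item form is not needed; work directly from the 47-item form with n = 84/47 = 1.7872.
r_{84} = n·r / (1 + (n − 1)·r) = 1.3833 / 1.6093 ≈ 0.8596

0.86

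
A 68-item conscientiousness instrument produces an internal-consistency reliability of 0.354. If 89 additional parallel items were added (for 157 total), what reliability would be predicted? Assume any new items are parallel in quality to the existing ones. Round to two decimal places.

Length ratio n = 157/68 = 2.3088
By Spearman-Brown, r_new = n r / (1 + (n − 1) r).
r_new = 2.3088·0.354 / [1 + (2.3088 − 1)·0.354]
r_new = 0.8173 / 1.4633 ≈ 0.5585

0.56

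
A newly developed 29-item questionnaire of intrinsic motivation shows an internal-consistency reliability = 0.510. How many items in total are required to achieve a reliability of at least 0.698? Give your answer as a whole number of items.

n = [0.698 × 0.490] / [0.510 × 0.302]
  = 0.342020 / 0.154020 = 2.2206
So the test needs 2.2206 × 29 ≈ 64.40 items; rounding up, 65.

65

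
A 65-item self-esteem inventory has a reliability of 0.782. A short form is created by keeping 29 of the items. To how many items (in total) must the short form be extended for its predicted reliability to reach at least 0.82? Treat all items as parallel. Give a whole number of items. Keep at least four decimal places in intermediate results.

Short-form reliability: n = 29/65 = 0.4462; r_29 = n·r/(1+(n−1)r) ≈ 0.6155
Length factor from the short form to reach 0.82: n' = 0.82(1 − 0.6155) / [0.6155(1 − 0.82)] ≈ 2.8458
Total items = 2.8458 × 29 = 82.53, rounded up to 83.

83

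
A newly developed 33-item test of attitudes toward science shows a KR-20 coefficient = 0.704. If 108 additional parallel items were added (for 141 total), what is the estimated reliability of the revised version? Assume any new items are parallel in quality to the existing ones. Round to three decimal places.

n = 141/33 = 4.2727
r_new = 4.2727·0.704 / [1 + (4.2727 − 1)·0.704]
r_new = 3.0080 / 3.3040 ≈ 0.9104

0.910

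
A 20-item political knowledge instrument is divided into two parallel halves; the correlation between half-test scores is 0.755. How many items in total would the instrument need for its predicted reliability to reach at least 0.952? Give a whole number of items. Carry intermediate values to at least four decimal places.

65

r_full = 2(0.755)/(1 + 0.755) = 0.8604
Solve Spearman-Brown for n: n = 0.952(1 − 0.8604) / [0.8604(1 − 0.952)] = 3.2180
Items = 3.2180 × 20 ≈ 64.36 → 65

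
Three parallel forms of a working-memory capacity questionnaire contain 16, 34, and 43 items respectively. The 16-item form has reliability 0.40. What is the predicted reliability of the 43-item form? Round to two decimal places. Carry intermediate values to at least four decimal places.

Only the ratio of lengths matters: n = 43/16 = 2.6875
r_{43} = n·r / (1 + (n − 1)·r) = 1.0750 / 1.6750 ≈ 0.6418

0.64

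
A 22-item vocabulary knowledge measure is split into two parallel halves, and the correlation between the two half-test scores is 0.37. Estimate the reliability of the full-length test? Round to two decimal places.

0.54

r_full = 2(0.37) / (1 + 0.37)
r_full = 0.7400 / 1.3700 ≈ 0.5401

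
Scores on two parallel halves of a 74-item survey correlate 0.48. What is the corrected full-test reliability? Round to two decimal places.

0.65

The full test is twice the length of either half (n = 2).
r_full = 2r_hh / (1 + r_hh) = 2 × 0.48 / (1 + 0.48)
       = 0.9600 / 1.4800 = 0.6486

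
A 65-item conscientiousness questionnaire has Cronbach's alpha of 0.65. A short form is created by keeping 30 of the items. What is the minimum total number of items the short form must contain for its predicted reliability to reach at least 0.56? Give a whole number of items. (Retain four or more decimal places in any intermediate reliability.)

First, r for the 30-item form: n = 30/65 = 0.4615, so r_30 = 0.4615·0.65/(1 + (0.4615 − 1)·0.65) = 0.4615
Length factor from the short form to reach 0.56: n' = 0.56(1 − 0.4615) / [0.4615(1 − 0.56)] ≈ 1.4851
Items = 1.4851 × 30 ≈ 44.55 → 45

45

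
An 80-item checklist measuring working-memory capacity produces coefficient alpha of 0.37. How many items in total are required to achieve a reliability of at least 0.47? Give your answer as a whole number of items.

Invert Spearman-Brown to solve for n:
n = r*(1 − r) / [ r (1 − r*) ]
n = 0.47 × (1 − 0.37) / [ 0.37 × (1 − 0.47) ]
n = 0.2961 / 0.1961 ≈ 1.5099
1.5099 × 80 = 120.79 → 121 items

121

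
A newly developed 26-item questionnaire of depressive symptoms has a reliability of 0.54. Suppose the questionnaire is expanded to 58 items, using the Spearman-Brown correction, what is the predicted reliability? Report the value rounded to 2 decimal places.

0.72

n = 58/26 = 2.2308
r_new = 2.2308·0.54 / [1 + (2.2308 − 1)·0.54]
r_new = 1.2046 / 1.6646 ≈ 0.7237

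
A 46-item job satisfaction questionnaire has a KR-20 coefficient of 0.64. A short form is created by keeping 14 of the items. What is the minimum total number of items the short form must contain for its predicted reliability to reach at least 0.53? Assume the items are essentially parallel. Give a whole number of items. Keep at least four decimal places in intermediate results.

30

First, r for the 14-item form: n = 14/46 = 0.3043, so r_14 = 0.3043·0.64/(1 + (0.3043 − 1)·0.64) = 0.3511
Length factor from the short form to reach 0.53: n' = 0.53(1 − 0.3511) / [0.3511(1 − 0.53)] ≈ 2.0841
Items = 2.0841 × 14 ≈ 29.18 → 30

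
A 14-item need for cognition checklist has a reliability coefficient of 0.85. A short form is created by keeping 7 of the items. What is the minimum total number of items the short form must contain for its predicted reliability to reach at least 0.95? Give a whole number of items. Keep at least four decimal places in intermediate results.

47

First, r for the 7-item form: n = 7/14 = 0.5000, so r_7 = 0.5000·0.85/(1 + (0.5000 − 1)·0.85) = 0.7391
Length factor from the short form to reach 0.95: n' = 0.95(1 − 0.7391) / [0.7391(1 − 0.95)] ≈ 6.7069
Total items = 6.7069 × 7 = 46.95, rounded up to 47.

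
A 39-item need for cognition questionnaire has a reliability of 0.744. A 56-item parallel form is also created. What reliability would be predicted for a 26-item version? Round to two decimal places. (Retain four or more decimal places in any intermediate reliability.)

The 56-item form is not needed; work directly from the 39-item form with n = 26/39 = 0.6667.
r_{26} = n·r / (1 + (n − 1)·r) = 0.4960 / 0.7520 ≈ 0.6596

0.66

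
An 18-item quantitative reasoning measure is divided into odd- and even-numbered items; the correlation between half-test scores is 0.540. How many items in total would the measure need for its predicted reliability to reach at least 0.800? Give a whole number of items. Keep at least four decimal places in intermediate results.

r_full = 2(0.540)/(1 + 0.540) = 0.7013
n = r_tgt(1 − r_full) / [r_full(1 − r_tgt)] = 0.800 × 0.2987 / (0.7013 × 0.200) ≈ 1.7037
Items = 1.7037 × 18 ≈ 30.67 → 31

31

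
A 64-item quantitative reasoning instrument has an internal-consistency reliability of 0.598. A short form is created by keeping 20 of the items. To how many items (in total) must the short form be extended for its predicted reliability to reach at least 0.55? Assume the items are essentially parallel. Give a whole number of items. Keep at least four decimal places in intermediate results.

First, r for the 20-item form: n = 20/64 = 0.3125, so r_20 = 0.3125·0.598/(1 + (0.3125 − 1)·0.598) = 0.3173
Then solve for n' with r_old = 0.3173, r_target = 0.55: n' = 0.55(1 − 0.3173)/[0.3173(1 − 0.55)] = 2.6297
Items = 2.6297 × 20 ≈ 52.59 → 53

53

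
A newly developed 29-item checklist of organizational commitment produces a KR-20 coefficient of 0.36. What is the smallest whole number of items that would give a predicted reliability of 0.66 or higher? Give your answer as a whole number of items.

n = [0.66 × 0.64] / [0.36 × 0.34]
  = 0.4224 / 0.1224 = 3.4510
So the test needs 3.4510 × 29 ≈ 100.08 items; rounding up, 101.

101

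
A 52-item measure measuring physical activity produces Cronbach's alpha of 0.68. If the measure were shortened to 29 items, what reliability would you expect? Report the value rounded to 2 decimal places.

The new length is 29/52 = 0.5577 times the old.
r_new = 0.5577·0.68 / [1 + (0.5577 − 1)·0.68]
     = 0.3792 / 0.6992 = 0.5423

0.54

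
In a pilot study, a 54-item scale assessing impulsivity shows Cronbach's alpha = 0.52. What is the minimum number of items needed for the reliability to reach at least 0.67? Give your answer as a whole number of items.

Rearranging the Spearman-Brown formula for n,
n = r_target (1 − r_old) / [ r_old (1 − r_target) ]
n = [0.67 × 0.48] / [0.52 × 0.33]
n = 0.3216 / 0.1716 ≈ 1.8741
Items needed = n × 54 = 1.8741 × 54 ≈ 101.20 → round up to 102

102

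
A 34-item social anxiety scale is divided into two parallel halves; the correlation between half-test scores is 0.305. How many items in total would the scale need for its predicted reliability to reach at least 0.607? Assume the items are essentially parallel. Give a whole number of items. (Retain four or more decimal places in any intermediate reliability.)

r_full = 2(0.305)/(1 + 0.305) = 0.4674
n = r_tgt(1 − r_full) / [r_full(1 − r_tgt)] = 0.607 × 0.5326 / (0.4674 × 0.393) ≈ 1.7600
Required items = 1.7600 × 34 = 59.84, so 60 items.

60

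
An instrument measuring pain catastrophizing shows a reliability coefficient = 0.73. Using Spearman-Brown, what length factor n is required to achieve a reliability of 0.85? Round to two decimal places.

2.10

n = 0.85 × (1 − 0.73) / [ 0.73 × (1 − 0.85) ]
n = 0.2295 / 0.1095 ≈ 2.0959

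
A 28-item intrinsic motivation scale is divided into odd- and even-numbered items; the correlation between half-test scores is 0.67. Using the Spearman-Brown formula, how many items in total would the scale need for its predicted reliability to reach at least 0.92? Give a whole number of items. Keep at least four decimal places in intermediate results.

80

Corrected full-test reliability: r_full = 2 × 0.67 / (1 + 0.67) ≈ 0.8024
Solve Spearman-Brown for n: n = 0.92(1 − 0.8024) / [0.8024(1 − 0.92)] = 2.8320
Required items = 2.8320 × 28 = 79.30, so 80 items.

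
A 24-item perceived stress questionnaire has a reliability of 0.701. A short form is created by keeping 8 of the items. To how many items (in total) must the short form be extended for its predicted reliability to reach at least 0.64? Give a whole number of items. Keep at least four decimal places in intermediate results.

19

Short-form reliability: n = 8/24 = 0.3333; r_8 = n·r/(1+(n−1)r) ≈ 0.4386
Then solve for n' with r_old = 0.4386, r_target = 0.64: n' = 0.64(1 − 0.4386)/[0.4386(1 − 0.64)] = 2.2755
Total items = 2.2755 × 8 = 18.20, rounded up to 19.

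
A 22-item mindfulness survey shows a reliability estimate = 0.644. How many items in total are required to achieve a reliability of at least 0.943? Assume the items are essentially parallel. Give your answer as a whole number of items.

202

n = 0.943 × (1 − 0.644) / [ 0.644 × (1 − 0.943) ]
n = 0.335708 / 0.036708 ≈ 9.1454
So the test needs 9.1454 × 22 ≈ 201.20 items; rounding up, 202.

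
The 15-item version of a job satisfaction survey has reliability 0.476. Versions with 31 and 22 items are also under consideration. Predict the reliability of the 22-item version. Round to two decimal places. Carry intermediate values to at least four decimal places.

0.57

The 31-item form is not needed; work directly from the 15-item form with n = 22/15 = 1.4667.
r_{22} = n·r / (1 + (n − 1)·r) = 0.6981 / 1.2221 ≈ 0.5712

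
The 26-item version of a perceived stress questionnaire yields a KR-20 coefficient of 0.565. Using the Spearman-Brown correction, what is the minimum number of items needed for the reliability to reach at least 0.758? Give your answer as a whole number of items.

Rearranging the Spearman-Brown formula for n,
n = r*(1 − r) / [ r (1 − r*) ]
n = [0.758 × 0.435] / [0.565 × 0.242]
n = 0.329730 / 0.136730 ≈ 2.4115
Items needed = n × 26 = 2.4115 × 26 ≈ 62.70 → round up to 63

63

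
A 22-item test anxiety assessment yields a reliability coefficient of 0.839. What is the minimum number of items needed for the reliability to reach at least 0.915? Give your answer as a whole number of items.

46

Spearman-Brown solved for the length factor n:
n = r*(1 − r) / [ r (1 − r*) ]
n = [0.915 × 0.161] / [0.839 × 0.085]
n = 0.147315 / 0.071315 ≈ 2.0657
Items needed = n × 22 = 2.0657 × 22 ≈ 45.45 → round up to 46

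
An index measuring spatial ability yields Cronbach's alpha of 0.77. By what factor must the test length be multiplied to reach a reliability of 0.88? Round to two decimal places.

n = 0.88(1 − 0.77) / [0.77(1 − 0.88)]
n = 0.2024 / 0.0924 ≈ 2.1905

2.19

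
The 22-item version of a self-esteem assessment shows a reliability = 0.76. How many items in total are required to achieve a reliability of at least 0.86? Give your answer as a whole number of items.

n = [0.86 × 0.24] / [0.76 × 0.14]
n = 0.2064 / 0.1064 ≈ 1.9398
Items needed = n × 22 = 1.9398 × 22 ≈ 42.68 → round up to 43

43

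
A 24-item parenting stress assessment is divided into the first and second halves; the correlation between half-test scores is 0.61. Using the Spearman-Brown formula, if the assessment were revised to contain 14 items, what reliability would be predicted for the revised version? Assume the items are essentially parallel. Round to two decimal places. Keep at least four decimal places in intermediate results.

First correct the split-half correlation to full-test reliability: r_full = 2 × 0.61 / (1 + 0.61) ≈ 0.7578
Then adjust to 14 items: n = 14/24 = 0.5833
r_new = n·r_full / (1 + (n − 1)·r_full) = 0.4420 / 0.6842 ≈ 0.6460

0.65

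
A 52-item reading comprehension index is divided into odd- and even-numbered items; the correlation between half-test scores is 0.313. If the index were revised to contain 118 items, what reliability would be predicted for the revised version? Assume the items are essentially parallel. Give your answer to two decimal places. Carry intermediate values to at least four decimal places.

0.67

Spearman-Brown correction (n = 2): r_full = 2·0.313/(1 + 0.313) = 0.4768
Length factor from 52 to 118 items: n = 118/52 = 2.2692
r_new = n·r_full / (1 + (n − 1)·r_full) = 1.0820 / 1.6052 ≈ 0.6741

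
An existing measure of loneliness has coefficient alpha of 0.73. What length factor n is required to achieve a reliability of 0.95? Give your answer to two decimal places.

7.03

Rearranging the Spearman-Brown formula for n,
n = r_target (1 − r_old) / [ r_old (1 − r_target) ]
n = [0.95 × 0.27] / [0.73 × 0.05]
n = 0.2565 / 0.0365 ≈ 7.0274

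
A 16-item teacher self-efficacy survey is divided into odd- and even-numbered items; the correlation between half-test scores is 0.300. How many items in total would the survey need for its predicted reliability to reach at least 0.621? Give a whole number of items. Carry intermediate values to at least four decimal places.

r_full = 2(0.300)/(1 + 0.300) = 0.4615
n = r_tgt(1 − r_full) / [r_full(1 − r_tgt)] = 0.621 × 0.5385 / (0.4615 × 0.379) ≈ 1.9119
Items = 1.9119 × 16 ≈ 30.59 → 31

31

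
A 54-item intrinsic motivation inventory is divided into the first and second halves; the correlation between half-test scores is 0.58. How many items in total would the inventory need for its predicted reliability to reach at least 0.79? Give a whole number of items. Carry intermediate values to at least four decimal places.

r_full = 2(0.58)/(1 + 0.58) = 0.7342
n = r_tgt(1 − r_full) / [r_full(1 − r_tgt)] = 0.79 × 0.2658 / (0.7342 × 0.21) ≈ 1.3619
Required items = 1.3619 × 54 = 73.54, so 74 items.

74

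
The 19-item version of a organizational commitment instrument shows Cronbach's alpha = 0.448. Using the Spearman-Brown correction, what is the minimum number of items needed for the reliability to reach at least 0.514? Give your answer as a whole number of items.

25

Invert Spearman-Brown to solve for n:
n = r*(1 − r) / [ r (1 − r*) ]
n = 0.514(1 − 0.448) / [0.448(1 − 0.514)]
  = 0.283728 / 0.217728 = 1.3031
Items needed = n × 19 = 1.3031 × 19 ≈ 24.76 → round up to 25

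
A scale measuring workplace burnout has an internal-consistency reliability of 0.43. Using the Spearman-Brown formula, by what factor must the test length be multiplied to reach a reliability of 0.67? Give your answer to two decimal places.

n = 0.67(1 − 0.43) / [0.43(1 − 0.67)]
  = 0.3819 / 0.1419 = 2.6913

2.69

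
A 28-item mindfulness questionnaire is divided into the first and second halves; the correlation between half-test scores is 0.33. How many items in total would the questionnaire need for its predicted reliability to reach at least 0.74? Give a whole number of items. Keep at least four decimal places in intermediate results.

r_full = 2(0.33)/(1 + 0.33) = 0.4962
Solve Spearman-Brown for n: n = 0.74(1 − 0.4962) / [0.4962(1 − 0.74)] = 2.8897
Required items = 2.8897 × 28 = 80.91, so 81 items.

81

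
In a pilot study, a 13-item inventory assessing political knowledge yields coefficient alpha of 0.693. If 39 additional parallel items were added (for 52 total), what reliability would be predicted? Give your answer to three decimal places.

0.900

The new length is 52/13 = 4 times the old.
r_new = 4·0.693 / [1 + (4 − 1)·0.693]
     = 2.7720 / 3.0790 = 0.9003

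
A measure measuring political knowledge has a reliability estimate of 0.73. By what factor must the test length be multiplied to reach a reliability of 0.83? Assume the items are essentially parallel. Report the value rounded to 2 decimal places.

n = 0.83 × (1 − 0.73) / [ 0.73 × (1 − 0.83) ]
  = 0.2241 / 0.1241 = 1.8058

1.81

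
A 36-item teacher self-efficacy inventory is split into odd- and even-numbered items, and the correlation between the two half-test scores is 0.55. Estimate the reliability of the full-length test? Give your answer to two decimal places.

0.71

Apply the Spearman-Brown correction with n = 2:
r_full = 2r_hh / (1 + r_hh) = 2 × 0.55 / (1 + 0.55)
r_full = 1.1000 / 1.5500 ≈ 0.7097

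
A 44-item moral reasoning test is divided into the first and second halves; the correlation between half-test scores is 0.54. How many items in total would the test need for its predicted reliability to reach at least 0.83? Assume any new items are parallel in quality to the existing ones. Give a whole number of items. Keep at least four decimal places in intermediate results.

92

r_full = 2(0.54)/(1 + 0.54) = 0.7013
n = r_tgt(1 − r_full) / [r_full(1 − r_tgt)] = 0.83 × 0.2987 / (0.7013 × 0.17) ≈ 2.0795
Items = 2.0795 × 44 ≈ 91.50 → 92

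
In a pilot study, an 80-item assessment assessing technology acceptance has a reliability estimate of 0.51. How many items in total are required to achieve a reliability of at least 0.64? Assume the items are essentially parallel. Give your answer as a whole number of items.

137

Spearman-Brown solved for the length factor n:
n = r_target (1 − r_old) / [ r_old (1 − r_target) ]
n = 0.64(1 − 0.51) / [0.51(1 − 0.64)]
n = 0.3136 / 0.1836 ≈ 1.7081
1.7081 × 80 = 136.65 → 137 items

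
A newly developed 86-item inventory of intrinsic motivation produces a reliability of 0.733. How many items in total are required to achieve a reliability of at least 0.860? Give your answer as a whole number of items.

Rearranging the Spearman-Brown formula for n,
n = r*(1 − r) / [ r (1 − r*) ]
n = 0.860 × (1 − 0.733) / [ 0.733 × (1 − 0.860) ]
  = 0.229620 / 0.102620 = 2.2376
So the test needs 2.2376 × 86 ≈ 192.43 items; rounding up, 193.

193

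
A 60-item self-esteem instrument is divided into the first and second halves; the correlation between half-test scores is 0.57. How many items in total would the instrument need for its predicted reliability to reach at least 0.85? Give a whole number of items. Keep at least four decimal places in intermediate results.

r_full = 2(0.57)/(1 + 0.57) = 0.7261
Solve Spearman-Brown for n: n = 0.85(1 − 0.7261) / [0.7261(1 − 0.85)] = 2.1376
Required items = 2.1376 × 60 = 128.26, so 129 items.

129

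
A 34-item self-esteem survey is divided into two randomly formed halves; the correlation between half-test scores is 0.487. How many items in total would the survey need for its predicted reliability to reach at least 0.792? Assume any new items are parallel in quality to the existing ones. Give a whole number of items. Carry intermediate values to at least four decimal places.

Corrected full-test reliability: r_full = 2 × 0.487 / (1 + 0.487) ≈ 0.6550
n = r_tgt(1 − r_full) / [r_full(1 − r_tgt)] = 0.792 × 0.3450 / (0.6550 × 0.208) ≈ 2.0056
Required items = 2.0056 × 34 = 68.19, so 69 items.

69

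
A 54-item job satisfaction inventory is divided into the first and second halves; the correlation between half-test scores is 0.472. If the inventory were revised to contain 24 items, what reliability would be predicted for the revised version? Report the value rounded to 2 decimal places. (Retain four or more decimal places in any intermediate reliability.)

0.44

First correct the split-half correlation to full-test reliability: r_full = 2 × 0.472 / (1 + 0.472) ≈ 0.6413
Length factor from 54 to 24 items: n = 24/54 = 0.4444
r_new = n·r_full / (1 + (n − 1)·r_full) = 0.2850 / 0.6437 ≈ 0.4428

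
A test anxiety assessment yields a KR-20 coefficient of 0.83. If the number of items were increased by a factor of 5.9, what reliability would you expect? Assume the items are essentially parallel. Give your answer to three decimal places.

Apply the Spearman-Brown prophecy formula, r' = nr / [1 + (n − 1)r]:
r_new = 5.9·0.83 / [1 + (5.9 − 1)·0.83]
     = 4.8970 / 5.0670 = 0.9664

0.966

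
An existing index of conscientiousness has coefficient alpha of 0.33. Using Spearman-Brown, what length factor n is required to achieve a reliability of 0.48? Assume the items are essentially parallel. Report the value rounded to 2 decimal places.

n = [0.48 × 0.67] / [0.33 × 0.52]
n = 0.3216 / 0.1716 ≈ 1.8741

1.87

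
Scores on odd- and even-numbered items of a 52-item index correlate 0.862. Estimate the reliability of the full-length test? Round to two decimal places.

0.93

Each half is half the length of the full test, so the full test is n = 2 times a half.
r_full = 2r_hh / (1 + r_hh) = 2 × 0.862 / (1 + 0.862)
       = 1.7240 / 1.8620 = 0.9259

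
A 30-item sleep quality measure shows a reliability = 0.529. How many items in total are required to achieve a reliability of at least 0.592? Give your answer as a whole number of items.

39

Spearman-Brown solved for the length factor n:
n = r*(1 − r) / [ r (1 − r*) ]
n = 0.592 × (1 − 0.529) / [ 0.529 × (1 − 0.592) ]
  = 0.278832 / 0.215832 = 1.2919
So the test needs 1.2919 × 30 ≈ 38.76 items; rounding up, 39.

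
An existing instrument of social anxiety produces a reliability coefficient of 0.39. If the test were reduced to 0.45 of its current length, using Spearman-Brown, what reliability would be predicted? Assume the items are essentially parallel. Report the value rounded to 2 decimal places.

r_new = (0.45 × 0.39) / (1 + (0.45 − 1) × 0.39)
     = 0.1755 / 0.7855 = 0.2234

0.22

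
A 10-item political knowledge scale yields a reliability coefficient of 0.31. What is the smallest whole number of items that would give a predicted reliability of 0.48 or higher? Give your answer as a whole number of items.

21

n = 0.48 × (1 − 0.31) / [ 0.31 × (1 − 0.48) ]
n = 0.3312 / 0.1612 ≈ 2.0546
2.0546 × 10 = 20.55 → 21 items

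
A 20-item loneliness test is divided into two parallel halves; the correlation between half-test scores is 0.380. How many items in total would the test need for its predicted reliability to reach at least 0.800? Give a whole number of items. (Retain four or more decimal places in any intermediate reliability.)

66

r_full = 2(0.380)/(1 + 0.380) = 0.5507
Solve Spearman-Brown for n: n = 0.800(1 − 0.5507) / [0.5507(1 − 0.800)] = 3.2635
Required items = 3.2635 × 20 = 65.27, so 66 items.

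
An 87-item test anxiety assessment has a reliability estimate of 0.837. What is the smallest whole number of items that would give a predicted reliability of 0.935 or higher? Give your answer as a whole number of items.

244

n = 0.935 × (1 − 0.837) / [ 0.837 × (1 − 0.935) ]
n = 0.152405 / 0.054405 ≈ 2.8013
So the test needs 2.8013 × 87 ≈ 243.71 items; rounding up, 244.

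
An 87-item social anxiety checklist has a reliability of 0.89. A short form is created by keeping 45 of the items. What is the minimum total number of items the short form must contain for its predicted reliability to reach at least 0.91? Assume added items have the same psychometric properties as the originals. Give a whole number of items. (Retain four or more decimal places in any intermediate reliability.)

Short-form reliability: n = 45/87 = 0.5172; r_45 = n·r/(1+(n−1)r) ≈ 0.8071
Length factor from the short form to reach 0.91: n' = 0.91(1 − 0.8071) / [0.8071(1 − 0.91)] ≈ 2.4166
Total items = 2.4166 × 45 = 108.75, rounded up to 109.

109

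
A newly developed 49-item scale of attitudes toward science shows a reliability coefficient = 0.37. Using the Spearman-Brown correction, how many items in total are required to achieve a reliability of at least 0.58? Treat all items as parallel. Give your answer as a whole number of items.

116

Spearman-Brown solved for the length factor n:
n = r_target (1 − r_old) / [ r_old (1 − r_target) ]
n = 0.58(1 − 0.37) / [0.37(1 − 0.58)]
n = 0.3654 / 0.1554 ≈ 2.3514
Items needed = n × 49 = 2.3514 × 49 ≈ 115.22 → round up to 116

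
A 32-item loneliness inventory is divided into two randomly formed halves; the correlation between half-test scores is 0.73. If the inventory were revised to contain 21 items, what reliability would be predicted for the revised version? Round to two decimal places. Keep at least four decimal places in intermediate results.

0.78

Spearman-Brown correction (n = 2): r_full = 2·0.73/(1 + 0.73) = 0.8439
Length factor from 32 to 21 items: n = 21/32 = 0.6562
r_new = n·r_full / (1 + (n − 1)·r_full) = 0.5538 / 0.7099 ≈ 0.7801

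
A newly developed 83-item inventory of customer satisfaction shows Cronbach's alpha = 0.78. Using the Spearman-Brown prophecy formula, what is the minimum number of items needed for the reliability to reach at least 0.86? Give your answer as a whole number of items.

Rearranging the Spearman-Brown formula for n,
n = r_target (1 − r_old) / [ r_old (1 − r_target) ]
n = 0.86(1 − 0.78) / [0.78(1 − 0.86)]
  = 0.1892 / 0.1092 = 1.7326
Items needed = n × 83 = 1.7326 × 83 ≈ 143.81 → round up to 144

144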